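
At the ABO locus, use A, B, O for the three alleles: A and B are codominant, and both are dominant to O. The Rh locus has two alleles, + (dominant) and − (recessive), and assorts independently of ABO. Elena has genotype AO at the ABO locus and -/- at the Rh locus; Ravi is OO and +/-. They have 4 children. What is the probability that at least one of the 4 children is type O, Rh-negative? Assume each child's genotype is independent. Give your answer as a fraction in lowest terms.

175/256

ABO cross AO × OO → 1/2 O, 1/2 A.
Rh cross -/- × +/- → 1/2 Rh+, 1/2 Rh-; so P(type O, Rh-negative) = 1/2 × 1/2 = 1/4 per child.
P(none) = (3/4)^4 = 81/256; P(at least one) = 1 − 81/256 = 175/256.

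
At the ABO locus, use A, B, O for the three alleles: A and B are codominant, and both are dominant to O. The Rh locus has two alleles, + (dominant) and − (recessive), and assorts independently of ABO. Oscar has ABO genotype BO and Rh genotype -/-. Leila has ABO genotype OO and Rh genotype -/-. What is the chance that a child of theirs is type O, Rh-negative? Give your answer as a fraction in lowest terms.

1/2

ABO cross BO × OO → offspring phenotypes: 1/2 O, 1/2 B.
Rh cross -/- × -/- → 1 Rh-.
Independent loci: P(type O, Rh-negative) = 1/2 × 1 = 1/2.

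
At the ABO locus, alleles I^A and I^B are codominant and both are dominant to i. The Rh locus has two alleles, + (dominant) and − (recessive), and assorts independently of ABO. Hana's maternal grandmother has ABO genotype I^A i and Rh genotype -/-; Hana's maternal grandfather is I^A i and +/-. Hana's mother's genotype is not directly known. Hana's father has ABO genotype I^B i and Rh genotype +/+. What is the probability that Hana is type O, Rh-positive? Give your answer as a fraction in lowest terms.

Hana's mother's ABO genotype from I^A i × I^A i: 1/4 I^A I^A, 1/2 I^A i, 1/4 i i.
Crossing each possibility with the father I^B i and summing P(type O): 1/4·0 + 1/2·1/4 + 1/4·1/2 = 1/4.
Similarly for Rh via the mother's Rh distribution: P(Rh+) = 1.
Independent loci: 1/4 × 1 = 1/4.

1/4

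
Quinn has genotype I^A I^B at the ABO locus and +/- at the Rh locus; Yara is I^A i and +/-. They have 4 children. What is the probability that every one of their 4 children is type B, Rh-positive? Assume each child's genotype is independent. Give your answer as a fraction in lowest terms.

ABO cross I^A I^B × I^A i → 1/2 A, 1/4 B, 1/4 AB.
Rh cross +/- × +/- → 3/4 Rh+, 1/4 Rh-; so P(type B, Rh-positive) = 1/4 × 3/4 = 3/16 per child.
All 4 independent: (3/16)^4 = 81/65536.

81/65536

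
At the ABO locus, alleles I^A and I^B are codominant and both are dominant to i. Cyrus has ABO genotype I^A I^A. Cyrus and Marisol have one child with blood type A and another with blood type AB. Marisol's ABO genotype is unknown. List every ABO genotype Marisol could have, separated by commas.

I^A I^B, I^B i

For each candidate genotype of Marisol, check whether crossing it with I^A I^A can produce every observed child phenotype.
  I^A I^A → possible child types {A} ✗
  I^A I^B → possible child types {A, AB} ✓
  I^A i → possible child types {A} ✗
  I^B I^B → possible child types {AB} ✗
  I^B i → possible child types {A, AB} ✓
  i i → possible child types {A} ✗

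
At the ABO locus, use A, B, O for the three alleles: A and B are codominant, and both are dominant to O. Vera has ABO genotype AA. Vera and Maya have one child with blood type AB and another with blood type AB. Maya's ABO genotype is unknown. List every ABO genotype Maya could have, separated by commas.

For each candidate genotype of Maya, check whether crossing it with AA can produce every observed child phenotype.
  AA → possible child types {A} ✗
  AB → possible child types {A, AB} ✓
  AO → possible child types {A} ✗
  BB → possible child types {AB} ✓
  BO → possible child types {A, AB} ✓
  OO → possible child types {A} ✗

AB, BB, BO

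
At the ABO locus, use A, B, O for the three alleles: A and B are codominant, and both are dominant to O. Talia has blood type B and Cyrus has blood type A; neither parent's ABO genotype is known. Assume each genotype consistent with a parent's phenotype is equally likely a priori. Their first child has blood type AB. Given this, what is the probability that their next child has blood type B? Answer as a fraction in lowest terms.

5/36

Possible genotypes: Talia ∈ {BB, BO}; Cyrus ∈ {AA, AO}.
Weight each parental genotype pair by prior × P(type-AB child):
  BB × AA: posterior weight 4/9; P(next child type B) = 0.
  BB × AO: posterior weight 2/9; P(next child type B) = 1/2.
  BO × AA: posterior weight 2/9; P(next child type B) = 0.
  BO × AO: posterior weight 1/9; P(next child type B) = 1/4.
Weighted sum = 5/36.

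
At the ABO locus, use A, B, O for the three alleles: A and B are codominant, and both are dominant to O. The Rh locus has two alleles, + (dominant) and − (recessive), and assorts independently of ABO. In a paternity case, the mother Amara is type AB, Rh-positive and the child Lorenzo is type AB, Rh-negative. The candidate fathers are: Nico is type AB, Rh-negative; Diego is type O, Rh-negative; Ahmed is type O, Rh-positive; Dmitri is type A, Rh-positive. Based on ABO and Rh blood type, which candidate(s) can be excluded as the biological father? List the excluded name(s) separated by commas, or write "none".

Diego, Ahmed

A candidate is excluded only if no genotype consistent with his phenotype could produce a type AB, Rh-negative child with a type AB, Rh-positive mother.
Diego (type O, Rh-): no genotype consistent with that phenotype can produce a type-AB Rh- child with a type-AB mother.
Ahmed (type O, Rh+): no genotype consistent with that phenotype can produce a type-AB Rh- child with a type-AB mother.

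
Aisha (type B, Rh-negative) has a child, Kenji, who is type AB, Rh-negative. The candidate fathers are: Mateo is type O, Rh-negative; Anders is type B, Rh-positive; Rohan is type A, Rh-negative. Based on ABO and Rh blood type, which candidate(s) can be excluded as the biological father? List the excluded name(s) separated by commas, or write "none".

A candidate is excluded only if no genotype consistent with his phenotype could produce a type AB, Rh-negative child with a type B, Rh-negative mother.
Mateo (type O, Rh-): no genotype consistent with that phenotype can produce a type-AB Rh- child with a type-B mother.
Anders (type B, Rh+): no genotype consistent with that phenotype can produce a type-AB Rh- child with a type-B mother.

Mateo, Anders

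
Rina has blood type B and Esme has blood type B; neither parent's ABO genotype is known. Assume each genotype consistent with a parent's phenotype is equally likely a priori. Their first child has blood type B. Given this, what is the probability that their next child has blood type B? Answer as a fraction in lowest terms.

19/20

Possible genotypes: Rina ∈ {I^B I^B, I^B i}; Esme ∈ {I^B I^B, I^B i}.
Weight each parental genotype pair by prior × P(type-B child):
  I^B I^B × I^B I^B: posterior weight 4/15; P(next child type B) = 1.
  I^B I^B × I^B i: posterior weight 4/15; P(next child type B) = 1.
  I^B i × I^B I^B: posterior weight 4/15; P(next child type B) = 1.
  I^B i × I^B i: posterior weight 1/5; P(next child type B) = 3/4.
Weighted sum = 19/20.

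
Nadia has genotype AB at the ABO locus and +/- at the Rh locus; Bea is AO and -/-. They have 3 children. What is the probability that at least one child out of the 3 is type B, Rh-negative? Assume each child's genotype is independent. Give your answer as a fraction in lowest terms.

169/512

ABO cross AB × AO → 1/2 A, 1/4 B, 1/4 AB.
Rh cross +/- × -/- → 1/2 Rh+, 1/2 Rh-; so P(type B, Rh-negative) = 1/4 × 1/2 = 1/8 per child.
P(none) = (7/8)^3 = 343/512; P(at least one) = 1 − 343/512 = 169/512.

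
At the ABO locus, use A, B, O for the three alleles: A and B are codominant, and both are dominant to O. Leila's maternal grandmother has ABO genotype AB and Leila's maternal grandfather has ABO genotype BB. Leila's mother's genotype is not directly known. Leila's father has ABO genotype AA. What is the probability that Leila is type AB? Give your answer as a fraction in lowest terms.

Leila's mother's ABO genotype from AB × BB: 1/2 AB, 1/2 BB.
Crossing each possibility with the father AA and summing P(type AB): 1/2·1/2 + 1/2·1 = 3/4.

3/4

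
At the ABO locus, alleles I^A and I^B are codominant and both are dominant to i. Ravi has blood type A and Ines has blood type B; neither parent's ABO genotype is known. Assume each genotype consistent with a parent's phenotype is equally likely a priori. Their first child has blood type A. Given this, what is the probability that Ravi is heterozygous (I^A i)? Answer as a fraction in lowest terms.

Possible genotypes: Ravi ∈ {I^A I^A, I^A i}; Ines ∈ {I^B I^B, I^B i}.
Weight each parental genotype pair by prior × P(type-A child):
  I^A I^A × I^B i: posterior weight 2/3.
  I^A i × I^B i: posterior weight 1/3.
Sum the posterior weight over pairs where Ravi is I^A i: 1/3.

1/3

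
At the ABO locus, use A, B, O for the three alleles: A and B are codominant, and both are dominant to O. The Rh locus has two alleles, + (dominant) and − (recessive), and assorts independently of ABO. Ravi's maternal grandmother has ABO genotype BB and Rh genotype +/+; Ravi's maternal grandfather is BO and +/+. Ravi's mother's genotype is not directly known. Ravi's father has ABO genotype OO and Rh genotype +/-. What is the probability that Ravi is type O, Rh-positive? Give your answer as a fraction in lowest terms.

1/4

Ravi's mother's ABO genotype from BB × BO: 1/2 BB, 1/2 BO.
Crossing each possibility with the father OO and summing P(type O): 1/2·0 + 1/2·1/2 = 1/4.
Similarly for Rh via the mother's Rh distribution: P(Rh+) = 1.
Independent loci: 1/4 × 1 = 1/4.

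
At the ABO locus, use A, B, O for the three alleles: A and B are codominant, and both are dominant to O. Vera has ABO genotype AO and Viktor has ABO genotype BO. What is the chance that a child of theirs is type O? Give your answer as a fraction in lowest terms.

ABO cross AO × BO → offspring phenotypes: 1/4 O, 1/4 A, 1/4 B, 1/4 AB.
So P(type O) = 1/4.

1/4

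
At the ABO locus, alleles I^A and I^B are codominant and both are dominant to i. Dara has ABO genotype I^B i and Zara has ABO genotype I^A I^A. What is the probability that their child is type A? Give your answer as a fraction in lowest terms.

1/2

ABO cross I^B i × I^A I^A → offspring phenotypes: 1/2 A, 1/2 AB.
So P(type A) = 1/2.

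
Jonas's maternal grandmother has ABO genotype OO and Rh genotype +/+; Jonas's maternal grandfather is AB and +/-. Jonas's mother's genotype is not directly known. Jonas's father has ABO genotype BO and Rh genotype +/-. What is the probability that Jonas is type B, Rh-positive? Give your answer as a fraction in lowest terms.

Jonas's mother's ABO genotype from OO × AB: 1/2 AO, 1/2 BO.
Crossing each possibility with the father BO and summing P(type B): 1/2·1/4 + 1/2·3/4 = 1/2.
Similarly for Rh via the mother's Rh distribution: P(Rh+) = 7/8.
Independent loci: 1/2 × 7/8 = 7/16.

7/16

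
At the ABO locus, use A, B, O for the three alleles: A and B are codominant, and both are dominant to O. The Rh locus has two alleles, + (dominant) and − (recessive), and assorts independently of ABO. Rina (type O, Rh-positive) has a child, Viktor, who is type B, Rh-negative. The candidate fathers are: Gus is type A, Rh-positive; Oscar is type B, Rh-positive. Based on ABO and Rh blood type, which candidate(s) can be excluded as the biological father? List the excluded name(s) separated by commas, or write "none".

A candidate is excluded only if no genotype consistent with his phenotype could produce a type B, Rh-negative child with a type O, Rh-positive mother.
Gus (type A, Rh+): no genotype consistent with that phenotype can produce a type-B Rh- child with a type-O mother.

Gus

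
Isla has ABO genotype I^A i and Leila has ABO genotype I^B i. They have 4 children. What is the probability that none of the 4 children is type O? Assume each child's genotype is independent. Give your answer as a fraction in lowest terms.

81/256

ABO cross I^A i × I^B i → 1/4 O, 1/4 A, 1/4 B, 1/4 AB.
So P(type O) = 1/4 per child.
P(not type O) = 3/4 for one child; (3/4)^4 = 81/256.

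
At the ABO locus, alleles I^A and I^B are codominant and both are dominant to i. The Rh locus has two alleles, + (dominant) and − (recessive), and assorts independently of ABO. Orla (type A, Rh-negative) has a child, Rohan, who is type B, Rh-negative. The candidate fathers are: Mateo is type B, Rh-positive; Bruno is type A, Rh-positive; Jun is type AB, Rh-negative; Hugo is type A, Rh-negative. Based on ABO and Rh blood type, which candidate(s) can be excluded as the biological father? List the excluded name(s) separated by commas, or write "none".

A candidate is excluded only if no genotype consistent with his phenotype could produce a type B, Rh-negative child with a type A, Rh-negative mother.
Bruno (type A, Rh+): no genotype consistent with that phenotype can produce a type-B Rh- child with a type-A mother.
Hugo (type A, Rh-): no genotype consistent with that phenotype can produce a type-B Rh- child with a type-A mother.

Bruno, Hugo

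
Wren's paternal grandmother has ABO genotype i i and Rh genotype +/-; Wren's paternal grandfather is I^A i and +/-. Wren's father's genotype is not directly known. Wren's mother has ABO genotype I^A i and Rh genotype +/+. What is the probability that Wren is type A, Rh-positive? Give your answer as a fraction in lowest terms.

Wren's father's ABO genotype from i i × I^A i: 1/2 I^A i, 1/2 i i.
Crossing each possibility with the mother I^A i and summing P(type A): 1/2·3/4 + 1/2·1/2 = 5/8.
Similarly for Rh via the father's Rh distribution: P(Rh+) = 1.
Independent loci: 5/8 × 1 = 5/8.

5/8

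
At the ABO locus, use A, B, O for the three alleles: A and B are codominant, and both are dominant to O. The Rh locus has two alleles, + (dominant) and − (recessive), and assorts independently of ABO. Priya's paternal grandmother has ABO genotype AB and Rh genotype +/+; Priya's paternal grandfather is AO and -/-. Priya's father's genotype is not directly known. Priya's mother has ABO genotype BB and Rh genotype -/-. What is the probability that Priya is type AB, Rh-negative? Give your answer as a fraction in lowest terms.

1/4

Priya's father's ABO genotype from AB × AO: 1/4 AA, 1/4 AB, 1/4 AO, 1/4 BO.
Crossing each possibility with the mother BB and summing P(type AB): 1/4·1 + 1/4·1/2 + 1/4·1/2 + 1/4·0 = 1/2.
Similarly for Rh via the father's Rh distribution: P(Rh-) = 1/2.
Independent loci: 1/2 × 1/2 = 1/4.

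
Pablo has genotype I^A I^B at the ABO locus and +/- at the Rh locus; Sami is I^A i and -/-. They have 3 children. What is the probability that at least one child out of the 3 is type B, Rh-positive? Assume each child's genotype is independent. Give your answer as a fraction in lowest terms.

ABO cross I^A I^B × I^A i → 1/2 A, 1/4 B, 1/4 AB.
Rh cross +/- × -/- → 1/2 Rh+, 1/2 Rh-; so P(type B, Rh-positive) = 1/4 × 1/2 = 1/8 per child.
P(none) = (7/8)^3 = 343/512; P(at least one) = 1 − 343/512 = 169/512.

169/512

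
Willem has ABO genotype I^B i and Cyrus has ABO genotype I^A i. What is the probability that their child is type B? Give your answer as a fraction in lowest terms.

ABO cross I^B i × I^A i → offspring phenotypes: 1/4 O, 1/4 A, 1/4 B, 1/4 AB.
So P(type B) = 1/4.

1/4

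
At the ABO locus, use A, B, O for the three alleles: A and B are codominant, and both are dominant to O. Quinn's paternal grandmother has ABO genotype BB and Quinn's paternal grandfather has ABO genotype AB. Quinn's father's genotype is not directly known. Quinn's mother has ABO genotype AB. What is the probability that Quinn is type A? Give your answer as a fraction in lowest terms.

Quinn's father's ABO genotype from BB × AB: 1/2 AB, 1/2 BB.
Crossing each possibility with the mother AB and summing P(type A): 1/2·1/4 + 1/2·0 = 1/8.

1/8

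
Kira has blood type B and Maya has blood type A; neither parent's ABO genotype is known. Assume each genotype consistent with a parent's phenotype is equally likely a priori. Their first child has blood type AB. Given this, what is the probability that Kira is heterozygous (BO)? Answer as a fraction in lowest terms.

Possible genotypes: Kira ∈ {BB, BO}; Maya ∈ {AA, AO}.
Weight each parental genotype pair by prior × P(type-AB child):
  BB × AA: posterior weight 4/9.
  BB × AO: posterior weight 2/9.
  BO × AA: posterior weight 2/9.
  BO × AO: posterior weight 1/9.
Sum the posterior weight over pairs where Kira is BO: 1/3.

1/3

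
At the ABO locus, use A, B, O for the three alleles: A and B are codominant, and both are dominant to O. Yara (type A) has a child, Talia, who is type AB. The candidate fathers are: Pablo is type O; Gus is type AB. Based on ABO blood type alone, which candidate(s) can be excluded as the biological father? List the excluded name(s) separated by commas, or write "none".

Pablo

A candidate is excluded only if no genotype consistent with his phenotype could produce a type AB child with a type A mother.
Pablo (type O): no genotype consistent with that phenotype can produce a type-AB child with a type-A mother.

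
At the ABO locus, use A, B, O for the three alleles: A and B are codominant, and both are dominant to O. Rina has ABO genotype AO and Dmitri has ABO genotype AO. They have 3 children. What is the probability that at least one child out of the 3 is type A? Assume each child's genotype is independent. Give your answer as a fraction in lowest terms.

63/64

ABO cross AO × AO → 1/4 O, 3/4 A.
So P(type A) = 3/4 per child.
P(none) = (1/4)^3 = 1/64; P(at least one) = 1 − 1/64 = 63/64.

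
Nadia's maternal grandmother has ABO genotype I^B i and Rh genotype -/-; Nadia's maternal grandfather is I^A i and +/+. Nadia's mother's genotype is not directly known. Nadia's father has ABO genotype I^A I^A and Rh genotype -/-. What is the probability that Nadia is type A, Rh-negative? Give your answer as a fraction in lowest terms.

3/8

Nadia's mother's ABO genotype from I^B i × I^A i: 1/4 I^A I^B, 1/4 I^A i, 1/4 I^B i, 1/4 i i.
Crossing each possibility with the father I^A I^A and summing P(type A): 1/4·1/2 + 1/4·1 + 1/4·1/2 + 1/4·1 = 3/4.
Similarly for Rh via the mother's Rh distribution: P(Rh-) = 1/2.
Independent loci: 3/4 × 1/2 = 3/8.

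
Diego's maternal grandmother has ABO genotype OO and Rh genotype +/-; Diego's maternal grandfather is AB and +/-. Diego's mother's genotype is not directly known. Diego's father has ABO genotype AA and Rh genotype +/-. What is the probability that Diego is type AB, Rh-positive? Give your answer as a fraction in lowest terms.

3/16

Diego's mother's ABO genotype from OO × AB: 1/2 AO, 1/2 BO.
Crossing each possibility with the father AA and summing P(type AB): 1/2·0 + 1/2·1/2 = 1/4.
Similarly for Rh via the mother's Rh distribution: P(Rh+) = 3/4.
Independent loci: 1/4 × 3/4 = 3/16.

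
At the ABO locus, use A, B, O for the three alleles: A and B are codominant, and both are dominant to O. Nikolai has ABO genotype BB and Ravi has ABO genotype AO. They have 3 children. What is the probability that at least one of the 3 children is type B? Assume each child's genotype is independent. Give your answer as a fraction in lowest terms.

ABO cross BB × AO → 1/2 B, 1/2 AB.
So P(type B) = 1/2 per child.
P(none) = (1/2)^3 = 1/8; P(at least one) = 1 − 1/8 = 7/8.

7/8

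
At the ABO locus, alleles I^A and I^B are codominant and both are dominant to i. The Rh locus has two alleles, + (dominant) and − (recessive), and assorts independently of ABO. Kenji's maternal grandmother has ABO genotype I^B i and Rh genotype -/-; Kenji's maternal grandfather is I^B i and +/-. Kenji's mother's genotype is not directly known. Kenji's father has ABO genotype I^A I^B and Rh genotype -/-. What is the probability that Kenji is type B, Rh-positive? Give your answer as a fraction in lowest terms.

Kenji's mother's ABO genotype from I^B i × I^B i: 1/4 I^B I^B, 1/2 I^B i, 1/4 i i.
Crossing each possibility with the father I^A I^B and summing P(type B): 1/4·1/2 + 1/2·1/2 + 1/4·1/2 = 1/2.
Similarly for Rh via the mother's Rh distribution: P(Rh+) = 1/4.
Independent loci: 1/2 × 1/4 = 1/8.

1/8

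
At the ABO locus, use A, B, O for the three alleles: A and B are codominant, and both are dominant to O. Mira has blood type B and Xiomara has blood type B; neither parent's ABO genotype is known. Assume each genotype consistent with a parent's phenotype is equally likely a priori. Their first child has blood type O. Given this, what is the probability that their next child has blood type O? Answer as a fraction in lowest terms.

Possible genotypes: Mira ∈ {BB, BO}; Xiomara ∈ {BB, BO}.
Weight each parental genotype pair by prior × P(type-O child):
  BO × BO: posterior weight 1; P(next child type O) = 1/4.
Weighted sum = 1/4.

1/4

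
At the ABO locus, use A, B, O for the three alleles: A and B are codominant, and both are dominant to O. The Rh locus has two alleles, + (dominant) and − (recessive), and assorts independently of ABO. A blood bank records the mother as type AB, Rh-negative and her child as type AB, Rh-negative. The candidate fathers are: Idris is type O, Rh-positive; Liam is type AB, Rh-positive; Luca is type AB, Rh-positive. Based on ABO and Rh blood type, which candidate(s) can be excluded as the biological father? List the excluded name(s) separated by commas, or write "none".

A candidate is excluded only if no genotype consistent with his phenotype could produce a type AB, Rh-negative child with a type AB, Rh-negative mother.
Idris (type O, Rh+): no genotype consistent with that phenotype can produce a type-AB Rh- child with a type-AB mother.

Idris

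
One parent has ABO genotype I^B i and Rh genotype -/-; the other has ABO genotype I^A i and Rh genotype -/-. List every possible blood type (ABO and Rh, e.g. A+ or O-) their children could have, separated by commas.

O-, A-, B-, AB-

Gametes from I^B i × I^A i give offspring ABO genotypes I^A I^B, I^A i, I^B i, i i, i.e. phenotypes O, A, B, AB.
Rh cross -/- × -/- → phenotypes Rh-.
Combining independently: O-, A-, B-, AB-.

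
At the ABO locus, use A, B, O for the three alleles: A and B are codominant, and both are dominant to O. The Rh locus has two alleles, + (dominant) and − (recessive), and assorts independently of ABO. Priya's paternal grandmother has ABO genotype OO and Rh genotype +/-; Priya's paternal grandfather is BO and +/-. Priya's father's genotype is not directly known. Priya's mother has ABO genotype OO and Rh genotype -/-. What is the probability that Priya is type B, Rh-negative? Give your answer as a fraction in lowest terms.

Priya's father's ABO genotype from OO × BO: 1/2 BO, 1/2 OO.
Crossing each possibility with the mother OO and summing P(type B): 1/2·1/2 + 1/2·0 = 1/4.
Similarly for Rh via the father's Rh distribution: P(Rh-) = 1/2.
Independent loci: 1/4 × 1/2 = 1/8.

1/8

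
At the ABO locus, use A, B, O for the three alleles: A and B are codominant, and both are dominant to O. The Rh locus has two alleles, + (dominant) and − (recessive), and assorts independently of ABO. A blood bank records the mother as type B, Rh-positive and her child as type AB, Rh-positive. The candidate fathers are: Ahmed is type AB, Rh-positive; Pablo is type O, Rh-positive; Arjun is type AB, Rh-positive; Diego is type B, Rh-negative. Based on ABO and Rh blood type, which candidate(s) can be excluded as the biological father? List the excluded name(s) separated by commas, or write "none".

Pablo, Diego

A candidate is excluded only if no genotype consistent with his phenotype could produce a type AB, Rh-positive child with a type B, Rh-positive mother.
Pablo (type O, Rh+): no genotype consistent with that phenotype can produce a type-AB Rh+ child with a type-B mother.
Diego (type B, Rh-): no genotype consistent with that phenotype can produce a type-AB Rh+ child with a type-B mother.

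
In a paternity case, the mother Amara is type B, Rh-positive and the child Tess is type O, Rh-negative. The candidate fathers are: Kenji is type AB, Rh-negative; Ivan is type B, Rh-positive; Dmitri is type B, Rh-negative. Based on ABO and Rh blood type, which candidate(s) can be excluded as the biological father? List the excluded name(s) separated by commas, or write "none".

Kenji

A candidate is excluded only if no genotype consistent with his phenotype could produce a type O, Rh-negative child with a type B, Rh-positive mother.
Kenji (type AB, Rh-): no genotype consistent with that phenotype can produce a type-O Rh- child with a type-B mother.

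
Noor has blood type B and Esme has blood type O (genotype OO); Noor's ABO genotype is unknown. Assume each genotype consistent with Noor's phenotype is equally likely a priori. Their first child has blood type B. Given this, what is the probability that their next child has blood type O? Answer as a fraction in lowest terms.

1/6

Possible genotypes: Noor ∈ {BB, BO}; Esme ∈ {OO}.
Weight each parental genotype pair by prior × P(type-B child):
  BB × OO: posterior weight 2/3; P(next child type O) = 0.
  BO × OO: posterior weight 1/3; P(next child type O) = 1/2.
Weighted sum = 1/6.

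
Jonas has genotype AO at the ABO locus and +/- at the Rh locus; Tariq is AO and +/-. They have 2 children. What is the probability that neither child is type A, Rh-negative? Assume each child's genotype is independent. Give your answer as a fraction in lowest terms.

ABO cross AO × AO → 1/4 O, 3/4 A.
Rh cross +/- × +/- → 3/4 Rh+, 1/4 Rh-; so P(type A, Rh-negative) = 3/4 × 1/4 = 3/16 per child.
P(not type A, Rh-negative) = 13/16 for one child; (13/16)^2 = 169/256.

169/256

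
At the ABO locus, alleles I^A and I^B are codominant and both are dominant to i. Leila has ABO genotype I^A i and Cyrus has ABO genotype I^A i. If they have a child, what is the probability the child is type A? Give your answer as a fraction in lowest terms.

3/4

ABO cross I^A i × I^A i → offspring phenotypes: 1/4 O, 3/4 A.
So P(type A) = 3/4.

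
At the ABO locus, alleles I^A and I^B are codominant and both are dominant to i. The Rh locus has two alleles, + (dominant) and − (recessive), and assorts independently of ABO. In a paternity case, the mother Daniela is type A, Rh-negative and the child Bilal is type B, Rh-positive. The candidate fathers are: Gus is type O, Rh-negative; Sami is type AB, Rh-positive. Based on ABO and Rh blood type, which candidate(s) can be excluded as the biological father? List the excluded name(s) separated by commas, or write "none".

A candidate is excluded only if no genotype consistent with his phenotype could produce a type B, Rh-positive child with a type A, Rh-negative mother.
Gus (type O, Rh-): no genotype consistent with that phenotype can produce a type-B Rh+ child with a type-A mother.

Gus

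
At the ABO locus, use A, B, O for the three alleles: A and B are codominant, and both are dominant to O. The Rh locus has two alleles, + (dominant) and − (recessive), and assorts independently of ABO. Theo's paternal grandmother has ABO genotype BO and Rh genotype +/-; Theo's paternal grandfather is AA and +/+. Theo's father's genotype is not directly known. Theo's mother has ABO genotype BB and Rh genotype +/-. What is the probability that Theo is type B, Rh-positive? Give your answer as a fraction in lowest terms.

7/16

Theo's father's ABO genotype from BO × AA: 1/2 AB, 1/2 AO.
Crossing each possibility with the mother BB and summing P(type B): 1/2·1/2 + 1/2·1/2 = 1/2.
Similarly for Rh via the father's Rh distribution: P(Rh+) = 7/8.
Independent loci: 1/2 × 7/8 = 7/16.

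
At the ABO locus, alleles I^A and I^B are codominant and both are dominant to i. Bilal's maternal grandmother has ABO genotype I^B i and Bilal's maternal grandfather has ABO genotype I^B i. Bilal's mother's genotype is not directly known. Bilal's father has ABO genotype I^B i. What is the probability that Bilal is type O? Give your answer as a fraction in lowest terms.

Bilal's mother's ABO genotype from I^B i × I^B i: 1/4 I^B I^B, 1/2 I^B i, 1/4 i i.
Crossing each possibility with the father I^B i and summing P(type O): 1/4·0 + 1/2·1/4 + 1/4·1/2 = 1/4.

1/4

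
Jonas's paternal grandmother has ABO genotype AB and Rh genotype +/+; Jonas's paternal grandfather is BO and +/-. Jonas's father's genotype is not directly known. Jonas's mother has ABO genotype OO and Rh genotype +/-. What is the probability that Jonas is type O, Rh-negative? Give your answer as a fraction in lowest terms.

Jonas's father's ABO genotype from AB × BO: 1/4 AB, 1/4 AO, 1/4 BB, 1/4 BO.
Crossing each possibility with the mother OO and summing P(type O): 1/4·0 + 1/4·1/2 + 1/4·0 + 1/4·1/2 = 1/4.
Similarly for Rh via the father's Rh distribution: P(Rh-) = 1/8.
Independent loci: 1/4 × 1/8 = 1/32.

1/32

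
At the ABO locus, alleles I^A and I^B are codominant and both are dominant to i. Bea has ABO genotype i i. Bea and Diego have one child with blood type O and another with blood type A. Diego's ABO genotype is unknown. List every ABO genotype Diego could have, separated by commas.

I^A i

For each candidate genotype of Diego, check whether crossing it with i i can produce every observed child phenotype.
  I^A I^A → possible child types {A} ✗
  I^A I^B → possible child types {A, B} ✗
  I^A i → possible child types {O, A} ✓
  I^B I^B → possible child types {B} ✗
  I^B i → possible child types {O, B} ✗
  i i → possible child types {O} ✗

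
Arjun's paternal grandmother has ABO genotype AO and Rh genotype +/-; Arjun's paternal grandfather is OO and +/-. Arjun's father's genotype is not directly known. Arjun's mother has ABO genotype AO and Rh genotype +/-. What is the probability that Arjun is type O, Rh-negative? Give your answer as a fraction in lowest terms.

3/32

Arjun's father's ABO genotype from AO × OO: 1/2 AO, 1/2 OO.
Crossing each possibility with the mother AO and summing P(type O): 1/2·1/4 + 1/2·1/2 = 3/8.
Similarly for Rh via the father's Rh distribution: P(Rh-) = 1/4.
Independent loci: 3/8 × 1/4 = 3/32.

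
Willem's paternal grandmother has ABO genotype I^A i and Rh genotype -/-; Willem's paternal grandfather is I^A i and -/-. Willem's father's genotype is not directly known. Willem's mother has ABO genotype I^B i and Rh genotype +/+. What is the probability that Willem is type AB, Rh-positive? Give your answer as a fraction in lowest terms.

Willem's father's ABO genotype from I^A i × I^A i: 1/4 I^A I^A, 1/2 I^A i, 1/4 i i.
Crossing each possibility with the mother I^B i and summing P(type AB): 1/4·1/2 + 1/2·1/4 + 1/4·0 = 1/4.
Similarly for Rh via the father's Rh distribution: P(Rh+) = 1.
Independent loci: 1/4 × 1 = 1/4.

1/4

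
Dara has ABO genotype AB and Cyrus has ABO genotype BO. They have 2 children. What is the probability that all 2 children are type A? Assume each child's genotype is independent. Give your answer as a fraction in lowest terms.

ABO cross AB × BO → 1/4 A, 1/2 B, 1/4 AB.
So P(type A) = 1/4 per child.
All 2 independent: (1/4)^2 = 1/16.

1/16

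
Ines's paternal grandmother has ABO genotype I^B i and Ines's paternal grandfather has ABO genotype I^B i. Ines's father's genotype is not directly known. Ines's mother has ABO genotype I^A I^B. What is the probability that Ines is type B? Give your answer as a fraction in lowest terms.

1/2

Ines's father's ABO genotype from I^B i × I^B i: 1/4 I^B I^B, 1/2 I^B i, 1/4 i i.
Crossing each possibility with the mother I^A I^B and summing P(type B): 1/4·1/2 + 1/2·1/2 + 1/4·1/2 = 1/2.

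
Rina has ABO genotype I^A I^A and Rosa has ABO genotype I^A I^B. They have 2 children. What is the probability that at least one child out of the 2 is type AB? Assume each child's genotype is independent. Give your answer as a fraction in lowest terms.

3/4

ABO cross I^A I^A × I^A I^B → 1/2 A, 1/2 AB.
So P(type AB) = 1/2 per child.
P(none) = (1/2)^2 = 1/4; P(at least one) = 1 − 1/4 = 3/4.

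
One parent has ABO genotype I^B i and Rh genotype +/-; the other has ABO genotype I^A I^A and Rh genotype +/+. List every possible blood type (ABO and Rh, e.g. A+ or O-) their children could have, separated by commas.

Gametes from I^B i × I^A I^A give offspring ABO genotypes I^A I^B, I^A i, i.e. phenotypes A, AB.
Rh cross +/- × +/+ → phenotypes Rh+.
Combining independently: A+, AB+.

A+, AB+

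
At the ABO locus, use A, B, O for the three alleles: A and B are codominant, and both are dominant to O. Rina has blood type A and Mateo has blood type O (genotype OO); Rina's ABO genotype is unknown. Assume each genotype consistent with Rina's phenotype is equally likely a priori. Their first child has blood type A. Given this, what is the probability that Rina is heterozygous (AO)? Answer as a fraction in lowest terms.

Possible genotypes: Rina ∈ {AA, AO}; Mateo ∈ {OO}.
Weight each parental genotype pair by prior × P(type-A child):
  AA × OO: posterior weight 2/3.
  AO × OO: posterior weight 1/3.
Sum the posterior weight over pairs where Rina is AO: 1/3.

1/3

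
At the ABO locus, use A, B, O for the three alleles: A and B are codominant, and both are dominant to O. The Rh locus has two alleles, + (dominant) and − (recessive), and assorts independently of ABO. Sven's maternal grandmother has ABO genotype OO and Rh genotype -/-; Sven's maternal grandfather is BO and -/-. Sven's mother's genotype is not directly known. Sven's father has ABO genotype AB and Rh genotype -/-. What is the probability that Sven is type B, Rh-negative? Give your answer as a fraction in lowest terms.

Sven's mother's ABO genotype from OO × BO: 1/2 BO, 1/2 OO.
Crossing each possibility with the father AB and summing P(type B): 1/2·1/2 + 1/2·1/2 = 1/2.
Similarly for Rh via the mother's Rh distribution: P(Rh-) = 1.
Independent loci: 1/2 × 1 = 1/2.

1/2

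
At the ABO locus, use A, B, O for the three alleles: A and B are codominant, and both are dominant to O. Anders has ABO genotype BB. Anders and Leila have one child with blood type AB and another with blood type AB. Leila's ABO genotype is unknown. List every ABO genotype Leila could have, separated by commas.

For each candidate genotype of Leila, check whether crossing it with BB can produce every observed child phenotype.
  AA → possible child types {AB} ✓
  AB → possible child types {B, AB} ✓
  AO → possible child types {B, AB} ✓
  BB → possible child types {B} ✗
  BO → possible child types {B} ✗
  OO → possible child types {B} ✗

AA, AB, AO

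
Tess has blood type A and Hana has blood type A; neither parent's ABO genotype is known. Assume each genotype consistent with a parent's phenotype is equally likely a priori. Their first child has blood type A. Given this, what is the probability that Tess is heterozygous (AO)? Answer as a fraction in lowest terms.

Possible genotypes: Tess ∈ {AA, AO}; Hana ∈ {AA, AO}.
Weight each parental genotype pair by prior × P(type-A child):
  AA × AA: posterior weight 4/15.
  AA × AO: posterior weight 4/15.
  AO × AA: posterior weight 4/15.
  AO × AO: posterior weight 1/5.
Sum the posterior weight over pairs where Tess is AO: 7/15.

7/15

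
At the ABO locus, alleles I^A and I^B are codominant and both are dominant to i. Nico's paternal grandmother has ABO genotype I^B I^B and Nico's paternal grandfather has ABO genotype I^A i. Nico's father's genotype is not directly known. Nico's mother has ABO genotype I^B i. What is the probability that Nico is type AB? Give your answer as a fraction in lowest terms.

1/8

Nico's father's ABO genotype from I^B I^B × I^A i: 1/2 I^A I^B, 1/2 I^B i.
Crossing each possibility with the mother I^B i and summing P(type AB): 1/2·1/4 + 1/2·0 = 1/8.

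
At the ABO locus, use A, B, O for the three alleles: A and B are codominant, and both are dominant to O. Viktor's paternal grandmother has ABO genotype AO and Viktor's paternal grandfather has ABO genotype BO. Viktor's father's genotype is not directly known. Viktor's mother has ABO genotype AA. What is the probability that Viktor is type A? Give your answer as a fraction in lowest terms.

3/4

Viktor's father's ABO genotype from AO × BO: 1/4 AB, 1/4 AO, 1/4 BO, 1/4 OO.
Crossing each possibility with the mother AA and summing P(type A): 1/4·1/2 + 1/4·1 + 1/4·1/2 + 1/4·1 = 3/4.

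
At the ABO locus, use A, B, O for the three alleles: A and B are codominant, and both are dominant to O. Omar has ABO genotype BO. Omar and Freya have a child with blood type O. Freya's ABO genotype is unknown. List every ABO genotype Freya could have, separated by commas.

For each candidate genotype of Freya, check whether crossing it with BO can produce every observed child phenotype.
  AA → possible child types {A, AB} ✗
  AB → possible child types {A, B, AB} ✗
  AO → possible child types {O, A, B, AB} ✓
  BB → possible child types {B} ✗
  BO → possible child types {O, B} ✓
  OO → possible child types {O, B} ✓

AO, BO, OO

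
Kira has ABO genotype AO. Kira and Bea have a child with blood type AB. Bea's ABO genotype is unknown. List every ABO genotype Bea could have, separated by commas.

AB, BB, BO

For each candidate genotype of Bea, check whether crossing it with AO can produce every observed child phenotype.
  AA → possible child types {A} ✗
  AB → possible child types {A, B, AB} ✓
  AO → possible child types {O, A} ✗
  BB → possible child types {B, AB} ✓
  BO → possible child types {O, A, B, AB} ✓
  OO → possible child types {O, A} ✗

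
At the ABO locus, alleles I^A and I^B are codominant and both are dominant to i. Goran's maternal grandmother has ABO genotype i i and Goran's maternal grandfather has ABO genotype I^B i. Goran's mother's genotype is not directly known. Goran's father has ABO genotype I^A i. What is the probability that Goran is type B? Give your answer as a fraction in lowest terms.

Goran's mother's ABO genotype from i i × I^B i: 1/2 I^B i, 1/2 i i.
Crossing each possibility with the father I^A i and summing P(type B): 1/2·1/4 + 1/2·0 = 1/8.

1/8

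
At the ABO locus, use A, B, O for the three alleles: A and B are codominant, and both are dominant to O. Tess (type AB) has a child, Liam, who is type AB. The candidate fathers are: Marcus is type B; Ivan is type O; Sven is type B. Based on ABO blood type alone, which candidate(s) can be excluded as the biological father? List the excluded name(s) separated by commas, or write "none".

Ivan

A candidate is excluded only if no genotype consistent with his phenotype could produce a type AB child with a type AB mother.
Ivan (type O): no genotype consistent with that phenotype can produce a type-AB child with a type-AB mother.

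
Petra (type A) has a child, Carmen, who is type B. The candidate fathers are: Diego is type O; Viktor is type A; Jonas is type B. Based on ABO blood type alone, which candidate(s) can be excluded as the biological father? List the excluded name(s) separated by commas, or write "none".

Diego, Viktor

A candidate is excluded only if no genotype consistent with his phenotype could produce a type B child with a type A mother.
Diego (type O): no genotype consistent with that phenotype can produce a type-B child with a type-A mother.
Viktor (type A): no genotype consistent with that phenotype can produce a type-B child with a type-A mother.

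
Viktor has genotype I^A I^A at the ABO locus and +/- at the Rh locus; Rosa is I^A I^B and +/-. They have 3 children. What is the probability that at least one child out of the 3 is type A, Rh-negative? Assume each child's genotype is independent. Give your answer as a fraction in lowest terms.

169/512

ABO cross I^A I^A × I^A I^B → 1/2 A, 1/2 AB.
Rh cross +/- × +/- → 3/4 Rh+, 1/4 Rh-; so P(type A, Rh-negative) = 1/2 × 1/4 = 1/8 per child.
P(none) = (7/8)^3 = 343/512; P(at least one) = 1 − 343/512 = 169/512.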